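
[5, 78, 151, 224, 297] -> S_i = 5 + 73*i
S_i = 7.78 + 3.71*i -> [7.78, 11.49, 15.2, 18.91, 22.62]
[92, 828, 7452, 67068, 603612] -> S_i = 92*9^i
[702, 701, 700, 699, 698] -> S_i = 702 + -1*i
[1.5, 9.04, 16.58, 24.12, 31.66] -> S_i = 1.50 + 7.54*i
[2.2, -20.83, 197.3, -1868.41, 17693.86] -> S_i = 2.20*(-9.47)^i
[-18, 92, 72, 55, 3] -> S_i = Random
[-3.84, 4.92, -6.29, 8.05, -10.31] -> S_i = -3.84*(-1.28)^i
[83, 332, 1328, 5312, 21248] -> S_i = 83*4^i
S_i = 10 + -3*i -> [10, 7, 4, 1, -2]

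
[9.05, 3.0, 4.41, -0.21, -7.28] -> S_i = Random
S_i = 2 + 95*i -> [2, 97, 192, 287, 382]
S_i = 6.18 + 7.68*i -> [6.18, 13.86, 21.54, 29.22, 36.9]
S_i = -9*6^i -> [-9, -54, -324, -1944, -11664]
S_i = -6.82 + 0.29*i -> [-6.82, -6.53, -6.24, -5.95, -5.66]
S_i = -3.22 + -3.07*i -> [-3.22, -6.29, -9.36, -12.43, -15.5]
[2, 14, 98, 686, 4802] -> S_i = 2*7^i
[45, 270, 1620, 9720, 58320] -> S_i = 45*6^i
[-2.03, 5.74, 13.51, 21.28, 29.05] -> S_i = -2.03 + 7.77*i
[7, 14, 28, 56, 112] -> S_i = 7*2^i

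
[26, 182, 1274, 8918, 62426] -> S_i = 26*7^i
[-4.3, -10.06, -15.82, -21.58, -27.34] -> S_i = -4.30 + -5.76*i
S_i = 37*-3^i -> [37, -111, 333, -999, 2997]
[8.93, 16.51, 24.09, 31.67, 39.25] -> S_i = 8.93 + 7.58*i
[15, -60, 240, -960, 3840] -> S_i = 15*-4^i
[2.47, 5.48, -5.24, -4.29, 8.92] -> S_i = Random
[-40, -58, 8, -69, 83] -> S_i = Random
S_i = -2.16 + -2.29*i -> [-2.16, -4.45, -6.74, -9.03, -11.32]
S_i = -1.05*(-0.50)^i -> [-1.05, 0.52, -0.26, 0.13, -0.07]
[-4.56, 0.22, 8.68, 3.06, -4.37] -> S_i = Random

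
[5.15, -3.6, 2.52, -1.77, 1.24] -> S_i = 5.15*(-0.70)^i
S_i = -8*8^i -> [-8, -64, -512, -4096, -32768]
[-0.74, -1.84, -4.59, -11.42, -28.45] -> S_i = -0.74*2.49^i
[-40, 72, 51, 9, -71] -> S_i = Random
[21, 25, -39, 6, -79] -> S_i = Random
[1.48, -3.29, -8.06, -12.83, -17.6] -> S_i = 1.48 + -4.77*i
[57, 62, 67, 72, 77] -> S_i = 57 + 5*i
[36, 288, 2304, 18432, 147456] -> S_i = 36*8^i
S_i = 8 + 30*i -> [8, 38, 68, 98, 128]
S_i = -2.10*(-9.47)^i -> [-2.1, 19.89, -188.33, 1783.48, -16889.59]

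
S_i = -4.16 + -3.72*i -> [-4.16, -7.88, -11.6, -15.32, -19.04]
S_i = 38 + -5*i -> [38, 33, 28, 23, 18]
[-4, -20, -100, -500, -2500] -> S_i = -4*5^i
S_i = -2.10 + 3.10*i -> [-2.1, 1.0, 4.1, 7.2, 10.3]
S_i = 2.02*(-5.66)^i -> [2.02, -11.43, 64.71, -366.27, 2073.08]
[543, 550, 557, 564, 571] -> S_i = 543 + 7*i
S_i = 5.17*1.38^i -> [5.17, 7.13, 9.85, 13.59, 18.75]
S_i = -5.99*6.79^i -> [-5.99, -40.67, -276.16, -1875.15, -12732.27]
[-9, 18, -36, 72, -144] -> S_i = -9*-2^i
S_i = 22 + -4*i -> [22, 18, 14, 10, 6]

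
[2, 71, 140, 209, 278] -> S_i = 2 + 69*i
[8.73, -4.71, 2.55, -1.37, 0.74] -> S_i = 8.73*(-0.54)^i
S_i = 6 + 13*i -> [6, 19, 32, 45, 58]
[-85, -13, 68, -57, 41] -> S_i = Random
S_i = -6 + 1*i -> [-6, -5, -4, -3, -2]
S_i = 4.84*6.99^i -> [4.84, 33.83, 236.48, 1653.02, 11554.58]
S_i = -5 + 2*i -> [-5, -3, -1, 1, 3]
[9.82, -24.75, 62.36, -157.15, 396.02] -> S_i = 9.82*(-2.52)^i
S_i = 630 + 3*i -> [630, 633, 636, 639, 642]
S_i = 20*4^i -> [20, 80, 320, 1280, 5120]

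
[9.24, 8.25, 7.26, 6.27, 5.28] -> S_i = 9.24 + -0.99*i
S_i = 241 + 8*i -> [241, 249, 257, 265, 273]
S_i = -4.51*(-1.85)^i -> [-4.51, 8.34, -15.44, 28.56, -52.83]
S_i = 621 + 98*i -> [621, 719, 817, 915, 1013]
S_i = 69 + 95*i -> [69, 164, 259, 354, 449]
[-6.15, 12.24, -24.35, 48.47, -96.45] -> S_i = -6.15*(-1.99)^i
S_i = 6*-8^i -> [6, -48, 384, -3072, 24576]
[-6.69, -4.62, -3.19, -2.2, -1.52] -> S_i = -6.69*0.69^i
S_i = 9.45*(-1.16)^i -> [9.45, -10.96, 12.72, -14.75, 17.11]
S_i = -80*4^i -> [-80, -320, -1280, -5120, -20480]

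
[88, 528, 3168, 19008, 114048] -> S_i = 88*6^i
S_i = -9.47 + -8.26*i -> [-9.47, -17.73, -25.99, -34.25, -42.51]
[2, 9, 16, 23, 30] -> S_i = 2 + 7*i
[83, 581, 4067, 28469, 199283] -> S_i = 83*7^i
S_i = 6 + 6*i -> [6, 12, 18, 24, 30]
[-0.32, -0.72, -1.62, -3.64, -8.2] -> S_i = -0.32*2.25^i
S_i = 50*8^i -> [50, 400, 3200, 25600, 204800]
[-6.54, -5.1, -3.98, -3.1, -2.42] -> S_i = -6.54*0.78^i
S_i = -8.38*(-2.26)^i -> [-8.38, 18.94, -42.8, 96.73, -218.61]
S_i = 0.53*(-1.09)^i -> [0.53, -0.58, 0.63, -0.69, 0.75]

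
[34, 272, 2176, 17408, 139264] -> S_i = 34*8^i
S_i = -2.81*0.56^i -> [-2.81, -1.57, -0.88, -0.49, -0.28]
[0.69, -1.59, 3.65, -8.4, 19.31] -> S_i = 0.69*(-2.30)^i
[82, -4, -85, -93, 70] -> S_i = Random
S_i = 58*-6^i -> [58, -348, 2088, -12528, 75168]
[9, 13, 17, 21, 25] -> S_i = 9 + 4*i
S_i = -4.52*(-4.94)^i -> [-4.52, 22.33, -110.3, 544.9, -2691.82]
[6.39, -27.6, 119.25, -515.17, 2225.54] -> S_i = 6.39*(-4.32)^i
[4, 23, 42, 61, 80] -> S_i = 4 + 19*i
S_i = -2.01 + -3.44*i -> [-2.01, -5.45, -8.89, -12.33, -15.77]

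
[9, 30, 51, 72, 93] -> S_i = 9 + 21*i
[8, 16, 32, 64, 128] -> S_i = 8*2^i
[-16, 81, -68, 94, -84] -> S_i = Random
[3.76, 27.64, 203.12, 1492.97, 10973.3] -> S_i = 3.76*7.35^i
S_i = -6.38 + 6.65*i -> [-6.38, 0.27, 6.92, 13.57, 20.22]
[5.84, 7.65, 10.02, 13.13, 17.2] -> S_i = 5.84*1.31^i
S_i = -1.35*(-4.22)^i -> [-1.35, 5.7, -24.04, 101.45, -428.14]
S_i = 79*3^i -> [79, 237, 711, 2133, 6399]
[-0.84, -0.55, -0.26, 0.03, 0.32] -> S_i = -0.84 + 0.29*i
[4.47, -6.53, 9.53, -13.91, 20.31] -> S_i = 4.47*(-1.46)^i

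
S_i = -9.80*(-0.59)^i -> [-9.8, 5.78, -3.41, 2.01, -1.19]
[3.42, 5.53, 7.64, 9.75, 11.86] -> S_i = 3.42 + 2.11*i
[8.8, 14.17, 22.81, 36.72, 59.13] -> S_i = 8.80*1.61^i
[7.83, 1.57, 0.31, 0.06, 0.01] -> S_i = 7.83*0.20^i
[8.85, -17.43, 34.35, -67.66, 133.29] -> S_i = 8.85*(-1.97)^i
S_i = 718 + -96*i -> [718, 622, 526, 430, 334]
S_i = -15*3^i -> [-15, -45, -135, -405, -1215]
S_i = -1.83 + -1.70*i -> [-1.83, -3.53, -5.23, -6.93, -8.63]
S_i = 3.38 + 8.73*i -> [3.38, 12.11, 20.84, 29.57, 38.3]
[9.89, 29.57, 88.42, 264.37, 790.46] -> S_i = 9.89*2.99^i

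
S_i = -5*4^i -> [-5, -20, -80, -320, -1280]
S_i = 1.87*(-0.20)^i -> [1.87, -0.37, 0.07, -0.01, 0.0]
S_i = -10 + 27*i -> [-10, 17, 44, 71, 98]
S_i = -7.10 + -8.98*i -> [-7.1, -16.08, -25.06, -34.04, -43.02]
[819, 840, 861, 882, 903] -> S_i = 819 + 21*i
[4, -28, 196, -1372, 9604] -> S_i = 4*-7^i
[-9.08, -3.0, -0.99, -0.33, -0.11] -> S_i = -9.08*0.33^i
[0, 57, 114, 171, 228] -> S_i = 0 + 57*i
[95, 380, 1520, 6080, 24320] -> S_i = 95*4^i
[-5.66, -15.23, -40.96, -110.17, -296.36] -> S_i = -5.66*2.69^i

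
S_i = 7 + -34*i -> [7, -27, -61, -95, -129]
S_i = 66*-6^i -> [66, -396, 2376, -14256, 85536]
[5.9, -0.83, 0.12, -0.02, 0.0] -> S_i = 5.90*(-0.14)^i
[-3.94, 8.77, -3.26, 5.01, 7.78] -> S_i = Random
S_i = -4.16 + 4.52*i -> [-4.16, 0.36, 4.88, 9.4, 13.92]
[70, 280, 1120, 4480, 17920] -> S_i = 70*4^i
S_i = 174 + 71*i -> [174, 245, 316, 387, 458]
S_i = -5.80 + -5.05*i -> [-5.8, -10.85, -15.9, -20.95, -26.0]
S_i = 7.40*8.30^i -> [7.4, 61.42, 509.79, 4231.22, 35119.16]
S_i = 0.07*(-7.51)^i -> [0.07, -0.53, 3.95, -29.65, 222.67]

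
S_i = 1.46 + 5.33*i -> [1.46, 6.79, 12.12, 17.45, 22.78]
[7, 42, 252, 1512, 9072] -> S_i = 7*6^i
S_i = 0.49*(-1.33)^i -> [0.49, -0.65, 0.87, -1.15, 1.53]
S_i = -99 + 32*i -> [-99, -67, -35, -3, 29]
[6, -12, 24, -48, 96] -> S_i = 6*-2^i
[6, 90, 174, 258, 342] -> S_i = 6 + 84*i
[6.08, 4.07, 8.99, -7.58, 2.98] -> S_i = Random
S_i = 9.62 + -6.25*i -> [9.62, 3.37, -2.88, -9.13, -15.38]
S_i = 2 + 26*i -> [2, 28, 54, 80, 106]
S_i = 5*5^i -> [5, 25, 125, 625, 3125]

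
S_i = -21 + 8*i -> [-21, -13, -5, 3, 11]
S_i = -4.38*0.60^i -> [-4.38, -2.63, -1.58, -0.95, -0.57]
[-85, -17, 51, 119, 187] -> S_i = -85 + 68*i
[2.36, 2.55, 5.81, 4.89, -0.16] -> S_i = Random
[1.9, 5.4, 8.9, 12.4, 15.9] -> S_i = 1.90 + 3.50*i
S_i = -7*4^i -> [-7, -28, -112, -448, -1792]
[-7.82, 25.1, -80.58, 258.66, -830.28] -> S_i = -7.82*(-3.21)^i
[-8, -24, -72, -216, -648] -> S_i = -8*3^i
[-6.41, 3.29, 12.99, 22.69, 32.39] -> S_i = -6.41 + 9.70*i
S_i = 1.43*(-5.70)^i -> [1.43, -8.15, 46.46, -264.83, 1509.51]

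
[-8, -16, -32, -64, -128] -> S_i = -8*2^i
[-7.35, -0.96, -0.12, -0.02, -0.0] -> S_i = -7.35*0.13^i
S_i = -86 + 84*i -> [-86, -2, 82, 166, 250]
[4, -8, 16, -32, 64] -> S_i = 4*-2^i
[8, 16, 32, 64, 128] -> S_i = 8*2^i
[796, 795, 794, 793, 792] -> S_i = 796 + -1*i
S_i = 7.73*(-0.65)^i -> [7.73, -5.02, 3.27, -2.12, 1.38]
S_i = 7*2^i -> [7, 14, 28, 56, 112]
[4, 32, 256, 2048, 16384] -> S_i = 4*8^i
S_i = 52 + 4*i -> [52, 56, 60, 64, 68]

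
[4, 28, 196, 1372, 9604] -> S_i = 4*7^i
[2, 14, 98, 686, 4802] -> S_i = 2*7^i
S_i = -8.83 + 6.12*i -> [-8.83, -2.71, 3.41, 9.53, 15.65]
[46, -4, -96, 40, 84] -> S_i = Random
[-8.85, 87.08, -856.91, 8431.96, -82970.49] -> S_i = -8.85*(-9.84)^i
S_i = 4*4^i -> [4, 16, 64, 256, 1024]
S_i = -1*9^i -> [-1, -9, -81, -729, -6561]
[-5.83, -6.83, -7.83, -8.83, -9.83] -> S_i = -5.83 + -1.00*i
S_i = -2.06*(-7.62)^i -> [-2.06, 15.7, -119.61, 911.45, -6945.24]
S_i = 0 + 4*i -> [0, 4, 8, 12, 16]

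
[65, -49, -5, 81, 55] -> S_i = Random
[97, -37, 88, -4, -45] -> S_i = Random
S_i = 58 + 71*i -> [58, 129, 200, 271, 342]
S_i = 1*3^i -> [1, 3, 9, 27, 81]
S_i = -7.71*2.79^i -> [-7.71, -21.51, -60.02, -167.44, -467.17]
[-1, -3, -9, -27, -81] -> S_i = -1*3^i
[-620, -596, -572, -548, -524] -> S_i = -620 + 24*i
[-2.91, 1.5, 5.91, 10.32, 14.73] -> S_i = -2.91 + 4.41*i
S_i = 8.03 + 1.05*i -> [8.03, 9.08, 10.13, 11.18, 12.23]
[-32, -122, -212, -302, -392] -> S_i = -32 + -90*i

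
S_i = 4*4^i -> [4, 16, 64, 256, 1024]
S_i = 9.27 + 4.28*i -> [9.27, 13.55, 17.83, 22.11, 26.39]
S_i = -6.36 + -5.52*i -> [-6.36, -11.88, -17.4, -22.92, -28.44]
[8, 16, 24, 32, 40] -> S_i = 8 + 8*i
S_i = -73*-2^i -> [-73, 146, -292, 584, -1168]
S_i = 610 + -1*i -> [610, 609, 608, 607, 606]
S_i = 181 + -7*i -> [181, 174, 167, 160, 153]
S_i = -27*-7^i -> [-27, 189, -1323, 9261, -64827]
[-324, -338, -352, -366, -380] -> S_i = -324 + -14*i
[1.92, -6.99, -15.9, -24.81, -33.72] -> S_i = 1.92 + -8.91*i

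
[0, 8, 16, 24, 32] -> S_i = 0 + 8*i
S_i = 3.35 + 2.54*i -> [3.35, 5.89, 8.43, 10.97, 13.51]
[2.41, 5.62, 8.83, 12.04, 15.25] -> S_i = 2.41 + 3.21*i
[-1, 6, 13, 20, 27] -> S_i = -1 + 7*i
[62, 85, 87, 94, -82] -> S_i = Random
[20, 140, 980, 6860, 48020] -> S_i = 20*7^i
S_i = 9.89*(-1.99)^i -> [9.89, -19.68, 39.17, -77.94, 155.1]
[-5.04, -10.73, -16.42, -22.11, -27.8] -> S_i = -5.04 + -5.69*i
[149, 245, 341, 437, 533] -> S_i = 149 + 96*i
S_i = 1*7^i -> [1, 7, 49, 343, 2401]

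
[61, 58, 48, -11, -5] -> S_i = Random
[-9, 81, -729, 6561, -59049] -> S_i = -9*-9^i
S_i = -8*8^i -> [-8, -64, -512, -4096, -32768]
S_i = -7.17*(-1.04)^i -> [-7.17, 7.46, -7.76, 8.07, -8.39]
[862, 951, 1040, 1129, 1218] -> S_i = 862 + 89*i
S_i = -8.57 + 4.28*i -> [-8.57, -4.29, -0.01, 4.27, 8.55]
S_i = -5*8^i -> [-5, -40, -320, -2560, -20480]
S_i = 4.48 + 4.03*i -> [4.48, 8.51, 12.54, 16.57, 20.6]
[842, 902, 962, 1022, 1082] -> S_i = 842 + 60*i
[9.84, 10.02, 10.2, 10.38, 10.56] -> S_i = 9.84 + 0.18*i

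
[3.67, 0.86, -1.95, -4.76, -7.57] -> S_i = 3.67 + -2.81*i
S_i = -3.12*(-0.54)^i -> [-3.12, 1.68, -0.91, 0.49, -0.27]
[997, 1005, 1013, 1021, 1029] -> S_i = 997 + 8*i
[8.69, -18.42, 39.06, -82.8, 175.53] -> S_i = 8.69*(-2.12)^i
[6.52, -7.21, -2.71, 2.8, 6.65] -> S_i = Random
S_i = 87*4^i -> [87, 348, 1392, 5568, 22272]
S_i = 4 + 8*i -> [4, 12, 20, 28, 36]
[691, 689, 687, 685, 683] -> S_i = 691 + -2*i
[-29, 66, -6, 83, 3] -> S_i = Random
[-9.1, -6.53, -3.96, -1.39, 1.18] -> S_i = -9.10 + 2.57*i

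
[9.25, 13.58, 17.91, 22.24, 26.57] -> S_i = 9.25 + 4.33*i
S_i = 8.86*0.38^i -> [8.86, 3.37, 1.28, 0.49, 0.18]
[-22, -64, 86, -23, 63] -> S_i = Random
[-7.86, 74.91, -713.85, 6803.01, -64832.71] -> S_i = -7.86*(-9.53)^i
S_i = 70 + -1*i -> [70, 69, 68, 67, 66]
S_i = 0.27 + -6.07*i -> [0.27, -5.8, -11.87, -17.94, -24.01]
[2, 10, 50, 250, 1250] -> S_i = 2*5^i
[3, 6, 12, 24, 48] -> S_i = 3*2^i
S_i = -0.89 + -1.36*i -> [-0.89, -2.25, -3.61, -4.97, -6.33]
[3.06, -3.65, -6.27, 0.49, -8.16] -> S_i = Random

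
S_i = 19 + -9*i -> [19, 10, 1, -8, -17]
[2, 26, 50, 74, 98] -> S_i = 2 + 24*i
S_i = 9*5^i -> [9, 45, 225, 1125, 5625]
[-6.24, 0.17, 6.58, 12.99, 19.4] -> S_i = -6.24 + 6.41*i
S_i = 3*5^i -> [3, 15, 75, 375, 1875]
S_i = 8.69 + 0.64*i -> [8.69, 9.33, 9.97, 10.61, 11.25]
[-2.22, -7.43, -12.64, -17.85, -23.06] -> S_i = -2.22 + -5.21*i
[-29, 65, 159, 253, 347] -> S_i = -29 + 94*i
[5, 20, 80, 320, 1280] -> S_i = 5*4^i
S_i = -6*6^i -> [-6, -36, -216, -1296, -7776]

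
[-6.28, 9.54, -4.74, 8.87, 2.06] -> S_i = Random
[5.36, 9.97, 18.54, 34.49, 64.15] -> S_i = 5.36*1.86^i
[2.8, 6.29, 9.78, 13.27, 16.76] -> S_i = 2.80 + 3.49*i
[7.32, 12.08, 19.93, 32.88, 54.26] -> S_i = 7.32*1.65^i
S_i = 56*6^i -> [56, 336, 2016, 12096, 72576]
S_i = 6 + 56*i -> [6, 62, 118, 174, 230]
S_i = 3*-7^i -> [3, -21, 147, -1029, 7203]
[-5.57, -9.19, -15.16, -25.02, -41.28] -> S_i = -5.57*1.65^i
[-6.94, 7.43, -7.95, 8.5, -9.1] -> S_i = -6.94*(-1.07)^i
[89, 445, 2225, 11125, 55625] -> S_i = 89*5^i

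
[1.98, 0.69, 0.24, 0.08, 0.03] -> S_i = 1.98*0.35^i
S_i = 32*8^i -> [32, 256, 2048, 16384, 131072]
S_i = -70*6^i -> [-70, -420, -2520, -15120, -90720]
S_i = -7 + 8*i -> [-7, 1, 9, 17, 25]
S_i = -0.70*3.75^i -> [-0.7, -2.62, -9.84, -36.91, -138.43]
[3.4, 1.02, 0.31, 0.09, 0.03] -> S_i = 3.40*0.30^i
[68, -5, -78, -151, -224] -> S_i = 68 + -73*i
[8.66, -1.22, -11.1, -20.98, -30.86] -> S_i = 8.66 + -9.88*i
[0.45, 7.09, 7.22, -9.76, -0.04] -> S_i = Random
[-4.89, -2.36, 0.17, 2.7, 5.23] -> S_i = -4.89 + 2.53*i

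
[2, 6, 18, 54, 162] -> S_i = 2*3^i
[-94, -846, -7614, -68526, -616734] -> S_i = -94*9^i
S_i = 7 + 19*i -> [7, 26, 45, 64, 83]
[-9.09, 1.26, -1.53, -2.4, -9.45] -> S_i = Random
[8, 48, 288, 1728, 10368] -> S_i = 8*6^i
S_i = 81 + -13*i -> [81, 68, 55, 42, 29]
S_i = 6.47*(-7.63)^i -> [6.47, -49.37, 376.66, -2873.94, 21928.17]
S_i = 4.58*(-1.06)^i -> [4.58, -4.85, 5.15, -5.45, 5.78]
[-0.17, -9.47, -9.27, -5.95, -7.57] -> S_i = Random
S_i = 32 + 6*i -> [32, 38, 44, 50, 56]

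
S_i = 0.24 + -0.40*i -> [0.24, -0.16, -0.56, -0.96, -1.36]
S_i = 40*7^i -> [40, 280, 1960, 13720, 96040]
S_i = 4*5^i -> [4, 20, 100, 500, 2500]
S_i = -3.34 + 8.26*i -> [-3.34, 4.92, 13.18, 21.44, 29.7]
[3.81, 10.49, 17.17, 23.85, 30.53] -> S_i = 3.81 + 6.68*i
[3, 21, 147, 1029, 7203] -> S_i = 3*7^i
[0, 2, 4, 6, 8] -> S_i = 0 + 2*i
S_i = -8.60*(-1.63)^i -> [-8.6, 14.02, -22.85, 37.24, -60.71]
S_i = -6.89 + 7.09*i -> [-6.89, 0.2, 7.29, 14.38, 21.47]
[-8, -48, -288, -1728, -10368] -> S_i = -8*6^i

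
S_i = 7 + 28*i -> [7, 35, 63, 91, 119]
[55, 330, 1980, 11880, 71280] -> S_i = 55*6^i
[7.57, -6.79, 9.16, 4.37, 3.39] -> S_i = Random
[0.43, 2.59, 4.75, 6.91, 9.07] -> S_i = 0.43 + 2.16*i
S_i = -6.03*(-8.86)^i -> [-6.03, 53.43, -473.35, 4193.9, -37157.99]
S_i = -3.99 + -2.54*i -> [-3.99, -6.53, -9.07, -11.61, -14.15]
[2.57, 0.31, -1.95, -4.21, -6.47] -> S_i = 2.57 + -2.26*i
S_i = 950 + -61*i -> [950, 889, 828, 767, 706]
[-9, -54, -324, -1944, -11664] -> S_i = -9*6^i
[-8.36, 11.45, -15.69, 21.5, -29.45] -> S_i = -8.36*(-1.37)^i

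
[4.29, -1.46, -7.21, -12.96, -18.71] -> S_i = 4.29 + -5.75*i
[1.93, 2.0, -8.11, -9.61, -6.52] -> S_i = Random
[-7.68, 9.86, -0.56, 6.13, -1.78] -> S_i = Random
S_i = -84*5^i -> [-84, -420, -2100, -10500, -52500]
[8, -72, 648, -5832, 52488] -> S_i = 8*-9^i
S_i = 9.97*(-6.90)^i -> [9.97, -68.79, 474.67, -3275.23, 22599.12]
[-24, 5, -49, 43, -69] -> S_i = Random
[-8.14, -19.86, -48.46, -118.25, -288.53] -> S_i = -8.14*2.44^i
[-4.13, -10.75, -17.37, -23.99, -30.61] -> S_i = -4.13 + -6.62*i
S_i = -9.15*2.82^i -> [-9.15, -25.8, -72.76, -205.2, -578.65]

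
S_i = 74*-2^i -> [74, -148, 296, -592, 1184]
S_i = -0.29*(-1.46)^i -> [-0.29, 0.42, -0.62, 0.9, -1.32]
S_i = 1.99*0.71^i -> [1.99, 1.41, 1.0, 0.71, 0.51]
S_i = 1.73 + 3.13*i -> [1.73, 4.86, 7.99, 11.12, 14.25]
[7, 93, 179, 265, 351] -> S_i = 7 + 86*i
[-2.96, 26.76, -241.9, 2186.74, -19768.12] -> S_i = -2.96*(-9.04)^i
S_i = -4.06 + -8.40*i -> [-4.06, -12.46, -20.86, -29.26, -37.66]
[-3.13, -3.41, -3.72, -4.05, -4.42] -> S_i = -3.13*1.09^i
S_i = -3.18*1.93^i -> [-3.18, -6.14, -11.85, -22.86, -44.12]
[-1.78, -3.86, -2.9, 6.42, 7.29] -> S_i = Random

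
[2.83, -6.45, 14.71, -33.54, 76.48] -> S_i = 2.83*(-2.28)^i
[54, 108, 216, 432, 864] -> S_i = 54*2^i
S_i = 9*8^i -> [9, 72, 576, 4608, 36864]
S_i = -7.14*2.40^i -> [-7.14, -17.14, -41.13, -98.7, -236.89]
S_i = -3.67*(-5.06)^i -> [-3.67, 18.57, -93.97, 475.46, -2405.85]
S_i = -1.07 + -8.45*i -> [-1.07, -9.52, -17.97, -26.42, -34.87]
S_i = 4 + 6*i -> [4, 10, 16, 22, 28]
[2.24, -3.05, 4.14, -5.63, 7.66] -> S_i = 2.24*(-1.36)^i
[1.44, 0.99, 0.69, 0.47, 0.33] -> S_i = 1.44*0.69^i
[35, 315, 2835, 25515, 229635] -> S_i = 35*9^i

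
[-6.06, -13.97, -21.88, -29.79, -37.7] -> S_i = -6.06 + -7.91*i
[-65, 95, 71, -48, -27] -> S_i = Random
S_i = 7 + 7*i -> [7, 14, 21, 28, 35]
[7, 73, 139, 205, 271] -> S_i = 7 + 66*i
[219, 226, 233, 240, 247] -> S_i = 219 + 7*i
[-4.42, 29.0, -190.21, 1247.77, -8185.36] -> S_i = -4.42*(-6.56)^i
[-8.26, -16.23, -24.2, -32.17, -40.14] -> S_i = -8.26 + -7.97*i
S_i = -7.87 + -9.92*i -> [-7.87, -17.79, -27.71, -37.63, -47.55]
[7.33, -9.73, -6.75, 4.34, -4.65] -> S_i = Random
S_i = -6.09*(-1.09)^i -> [-6.09, 6.64, -7.24, 7.89, -8.6]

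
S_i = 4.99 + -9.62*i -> [4.99, -4.63, -14.25, -23.87, -33.49]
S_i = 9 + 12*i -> [9, 21, 33, 45, 57]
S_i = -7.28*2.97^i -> [-7.28, -21.62, -64.22, -190.72, -566.44]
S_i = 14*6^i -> [14, 84, 504, 3024, 18144]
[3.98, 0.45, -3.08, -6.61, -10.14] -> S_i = 3.98 + -3.53*i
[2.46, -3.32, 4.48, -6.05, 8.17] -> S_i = 2.46*(-1.35)^i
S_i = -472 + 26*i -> [-472, -446, -420, -394, -368]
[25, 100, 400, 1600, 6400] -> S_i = 25*4^i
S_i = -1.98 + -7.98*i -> [-1.98, -9.96, -17.94, -25.92, -33.9]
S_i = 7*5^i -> [7, 35, 175, 875, 4375]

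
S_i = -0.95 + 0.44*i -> [-0.95, -0.51, -0.07, 0.37, 0.81]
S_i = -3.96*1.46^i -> [-3.96, -5.78, -8.44, -12.32, -17.99]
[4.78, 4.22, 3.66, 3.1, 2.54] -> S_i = 4.78 + -0.56*i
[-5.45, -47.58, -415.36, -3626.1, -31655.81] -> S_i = -5.45*8.73^i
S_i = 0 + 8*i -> [0, 8, 16, 24, 32]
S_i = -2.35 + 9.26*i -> [-2.35, 6.91, 16.17, 25.43, 34.69]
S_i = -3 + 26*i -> [-3, 23, 49, 75, 101]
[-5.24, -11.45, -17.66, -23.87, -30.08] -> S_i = -5.24 + -6.21*i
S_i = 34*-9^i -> [34, -306, 2754, -24786, 223074]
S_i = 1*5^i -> [1, 5, 25, 125, 625]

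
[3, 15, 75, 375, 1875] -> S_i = 3*5^i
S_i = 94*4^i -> [94, 376, 1504, 6016, 24064]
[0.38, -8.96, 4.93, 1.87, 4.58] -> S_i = Random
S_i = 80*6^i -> [80, 480, 2880, 17280, 103680]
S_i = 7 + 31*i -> [7, 38, 69, 100, 131]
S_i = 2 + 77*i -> [2, 79, 156, 233, 310]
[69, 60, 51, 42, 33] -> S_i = 69 + -9*i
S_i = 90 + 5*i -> [90, 95, 100, 105, 110]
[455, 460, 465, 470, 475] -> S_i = 455 + 5*i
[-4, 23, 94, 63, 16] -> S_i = Random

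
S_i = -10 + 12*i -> [-10, 2, 14, 26, 38]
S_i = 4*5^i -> [4, 20, 100, 500, 2500]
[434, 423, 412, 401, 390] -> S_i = 434 + -11*i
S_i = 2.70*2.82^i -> [2.7, 7.61, 21.47, 60.55, 170.75]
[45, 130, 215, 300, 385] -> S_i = 45 + 85*i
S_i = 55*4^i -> [55, 220, 880, 3520, 14080]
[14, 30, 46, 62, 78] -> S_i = 14 + 16*i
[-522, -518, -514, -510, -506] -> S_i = -522 + 4*i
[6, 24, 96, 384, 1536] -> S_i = 6*4^i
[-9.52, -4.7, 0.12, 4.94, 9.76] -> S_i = -9.52 + 4.82*i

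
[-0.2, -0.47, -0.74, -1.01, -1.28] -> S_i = -0.20 + -0.27*i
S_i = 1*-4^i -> [1, -4, 16, -64, 256]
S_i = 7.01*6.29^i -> [7.01, 44.09, 277.34, 1744.5, 10972.88]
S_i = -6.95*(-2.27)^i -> [-6.95, 15.78, -35.81, 81.29, -184.54]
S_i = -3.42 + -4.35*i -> [-3.42, -7.77, -12.12, -16.47, -20.82]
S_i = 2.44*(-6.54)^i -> [2.44, -15.96, 104.36, -682.53, 4463.76]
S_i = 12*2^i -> [12, 24, 48, 96, 192]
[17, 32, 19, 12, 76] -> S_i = Random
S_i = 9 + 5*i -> [9, 14, 19, 24, 29]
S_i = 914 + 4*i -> [914, 918, 922, 926, 930]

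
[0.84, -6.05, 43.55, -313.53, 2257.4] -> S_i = 0.84*(-7.20)^i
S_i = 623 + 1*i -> [623, 624, 625, 626, 627]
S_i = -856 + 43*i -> [-856, -813, -770, -727, -684]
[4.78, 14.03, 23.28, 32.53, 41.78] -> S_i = 4.78 + 9.25*i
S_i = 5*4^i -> [5, 20, 80, 320, 1280]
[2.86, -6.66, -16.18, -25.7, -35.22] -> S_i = 2.86 + -9.52*i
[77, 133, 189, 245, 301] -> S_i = 77 + 56*i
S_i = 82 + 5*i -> [82, 87, 92, 97, 102]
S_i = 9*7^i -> [9, 63, 441, 3087, 21609]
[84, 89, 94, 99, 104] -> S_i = 84 + 5*i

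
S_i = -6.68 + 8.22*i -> [-6.68, 1.54, 9.76, 17.98, 26.2]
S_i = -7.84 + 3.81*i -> [-7.84, -4.03, -0.22, 3.59, 7.4]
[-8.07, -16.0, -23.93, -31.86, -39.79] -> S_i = -8.07 + -7.93*i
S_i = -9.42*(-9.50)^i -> [-9.42, 89.49, -850.16, 8076.47, -76726.49]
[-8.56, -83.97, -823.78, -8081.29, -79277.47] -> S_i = -8.56*9.81^i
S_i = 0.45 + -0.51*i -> [0.45, -0.06, -0.57, -1.08, -1.59]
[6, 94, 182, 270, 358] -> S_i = 6 + 88*i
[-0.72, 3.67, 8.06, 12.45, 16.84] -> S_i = -0.72 + 4.39*i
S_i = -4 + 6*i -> [-4, 2, 8, 14, 20]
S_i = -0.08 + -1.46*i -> [-0.08, -1.54, -3.0, -4.46, -5.92]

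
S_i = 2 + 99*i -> [2, 101, 200, 299, 398]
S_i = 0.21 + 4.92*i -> [0.21, 5.13, 10.05, 14.97, 19.89]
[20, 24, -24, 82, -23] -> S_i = Random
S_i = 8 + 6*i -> [8, 14, 20, 26, 32]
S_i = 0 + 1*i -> [0, 1, 2, 3, 4]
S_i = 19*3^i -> [19, 57, 171, 513, 1539]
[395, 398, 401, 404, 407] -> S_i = 395 + 3*i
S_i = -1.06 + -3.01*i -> [-1.06, -4.07, -7.08, -10.09, -13.1]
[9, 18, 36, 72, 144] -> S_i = 9*2^i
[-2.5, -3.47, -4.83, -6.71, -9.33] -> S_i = -2.50*1.39^i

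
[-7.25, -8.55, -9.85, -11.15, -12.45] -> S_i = -7.25 + -1.30*i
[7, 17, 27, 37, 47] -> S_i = 7 + 10*i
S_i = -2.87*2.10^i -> [-2.87, -6.03, -12.66, -26.58, -55.82]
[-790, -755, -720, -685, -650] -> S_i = -790 + 35*i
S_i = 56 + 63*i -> [56, 119, 182, 245, 308]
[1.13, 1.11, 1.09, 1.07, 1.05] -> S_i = 1.13 + -0.02*i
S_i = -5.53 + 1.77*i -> [-5.53, -3.76, -1.99, -0.22, 1.55]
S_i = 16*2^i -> [16, 32, 64, 128, 256]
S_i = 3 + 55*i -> [3, 58, 113, 168, 223]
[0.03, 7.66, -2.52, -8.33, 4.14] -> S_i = Random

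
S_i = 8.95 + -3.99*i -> [8.95, 4.96, 0.97, -3.02, -7.01]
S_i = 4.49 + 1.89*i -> [4.49, 6.38, 8.27, 10.16, 12.05]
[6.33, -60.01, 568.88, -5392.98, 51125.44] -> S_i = 6.33*(-9.48)^i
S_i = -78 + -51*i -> [-78, -129, -180, -231, -282]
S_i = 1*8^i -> [1, 8, 64, 512, 4096]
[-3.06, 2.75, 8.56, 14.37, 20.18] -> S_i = -3.06 + 5.81*i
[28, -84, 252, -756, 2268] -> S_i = 28*-3^i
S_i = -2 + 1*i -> [-2, -1, 0, 1, 2]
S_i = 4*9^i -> [4, 36, 324, 2916, 26244]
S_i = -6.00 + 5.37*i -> [-6.0, -0.63, 4.74, 10.11, 15.48]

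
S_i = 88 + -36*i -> [88, 52, 16, -20, -56]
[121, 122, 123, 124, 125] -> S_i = 121 + 1*i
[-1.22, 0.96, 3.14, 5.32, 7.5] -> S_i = -1.22 + 2.18*i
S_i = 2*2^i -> [2, 4, 8, 16, 32]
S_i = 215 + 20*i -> [215, 235, 255, 275, 295]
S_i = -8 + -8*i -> [-8, -16, -24, -32, -40]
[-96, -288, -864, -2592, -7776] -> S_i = -96*3^i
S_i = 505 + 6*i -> [505, 511, 517, 523, 529]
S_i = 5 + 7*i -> [5, 12, 19, 26, 33]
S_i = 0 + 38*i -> [0, 38, 76, 114, 152]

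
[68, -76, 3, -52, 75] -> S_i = Random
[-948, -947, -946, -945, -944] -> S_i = -948 + 1*i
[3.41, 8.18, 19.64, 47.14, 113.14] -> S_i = 3.41*2.40^i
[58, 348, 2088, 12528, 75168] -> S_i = 58*6^i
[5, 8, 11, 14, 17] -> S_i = 5 + 3*i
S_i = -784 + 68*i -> [-784, -716, -648, -580, -512]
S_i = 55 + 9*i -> [55, 64, 73, 82, 91]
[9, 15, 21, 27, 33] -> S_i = 9 + 6*i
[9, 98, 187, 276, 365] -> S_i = 9 + 89*i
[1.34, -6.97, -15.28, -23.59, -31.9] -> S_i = 1.34 + -8.31*i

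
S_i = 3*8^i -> [3, 24, 192, 1536, 12288]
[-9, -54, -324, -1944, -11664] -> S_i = -9*6^i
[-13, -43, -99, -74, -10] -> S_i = Random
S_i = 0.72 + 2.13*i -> [0.72, 2.85, 4.98, 7.11, 9.24]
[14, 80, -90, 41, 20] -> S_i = Random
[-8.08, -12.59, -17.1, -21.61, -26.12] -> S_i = -8.08 + -4.51*i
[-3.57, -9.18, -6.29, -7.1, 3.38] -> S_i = Random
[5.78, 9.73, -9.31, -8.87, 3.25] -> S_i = Random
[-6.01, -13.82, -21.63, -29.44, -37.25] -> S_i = -6.01 + -7.81*i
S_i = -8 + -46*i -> [-8, -54, -100, -146, -192]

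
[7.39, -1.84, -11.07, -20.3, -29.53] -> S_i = 7.39 + -9.23*i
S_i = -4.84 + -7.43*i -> [-4.84, -12.27, -19.7, -27.13, -34.56]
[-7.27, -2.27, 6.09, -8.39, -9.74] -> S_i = Random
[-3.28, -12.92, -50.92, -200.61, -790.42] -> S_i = -3.28*3.94^i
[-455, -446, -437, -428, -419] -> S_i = -455 + 9*i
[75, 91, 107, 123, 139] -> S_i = 75 + 16*i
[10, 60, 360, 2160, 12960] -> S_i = 10*6^i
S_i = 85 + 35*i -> [85, 120, 155, 190, 225]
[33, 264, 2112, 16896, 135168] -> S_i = 33*8^i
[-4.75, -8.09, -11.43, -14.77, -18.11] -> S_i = -4.75 + -3.34*i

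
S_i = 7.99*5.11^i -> [7.99, 40.83, 208.64, 1066.13, 5447.92]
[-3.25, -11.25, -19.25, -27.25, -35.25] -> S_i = -3.25 + -8.00*i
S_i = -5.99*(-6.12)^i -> [-5.99, 36.66, -224.35, 1373.03, -8402.96]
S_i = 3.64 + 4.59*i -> [3.64, 8.23, 12.82, 17.41, 22.0]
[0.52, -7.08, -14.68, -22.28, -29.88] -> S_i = 0.52 + -7.60*i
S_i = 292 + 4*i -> [292, 296, 300, 304, 308]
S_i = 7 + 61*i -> [7, 68, 129, 190, 251]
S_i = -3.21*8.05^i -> [-3.21, -25.84, -208.02, -1674.53, -13479.96]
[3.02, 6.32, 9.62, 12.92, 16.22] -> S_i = 3.02 + 3.30*i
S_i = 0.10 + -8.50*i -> [0.1, -8.4, -16.9, -25.4, -33.9]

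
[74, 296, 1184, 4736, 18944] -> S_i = 74*4^i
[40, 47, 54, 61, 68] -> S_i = 40 + 7*i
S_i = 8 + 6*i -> [8, 14, 20, 26, 32]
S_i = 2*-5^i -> [2, -10, 50, -250, 1250]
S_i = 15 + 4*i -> [15, 19, 23, 27, 31]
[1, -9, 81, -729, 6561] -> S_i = 1*-9^i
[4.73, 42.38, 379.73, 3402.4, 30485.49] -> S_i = 4.73*8.96^i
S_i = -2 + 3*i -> [-2, 1, 4, 7, 10]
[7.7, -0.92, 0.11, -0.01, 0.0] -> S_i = 7.70*(-0.12)^i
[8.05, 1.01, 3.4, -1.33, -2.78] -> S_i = Random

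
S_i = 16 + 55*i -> [16, 71, 126, 181, 236]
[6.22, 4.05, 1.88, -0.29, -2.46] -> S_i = 6.22 + -2.17*i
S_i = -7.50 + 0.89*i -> [-7.5, -6.61, -5.72, -4.83, -3.94]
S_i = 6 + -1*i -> [6, 5, 4, 3, 2]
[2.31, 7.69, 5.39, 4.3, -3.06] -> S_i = Random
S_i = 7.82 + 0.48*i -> [7.82, 8.3, 8.78, 9.26, 9.74]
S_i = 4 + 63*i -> [4, 67, 130, 193, 256]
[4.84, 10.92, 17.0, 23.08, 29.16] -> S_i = 4.84 + 6.08*i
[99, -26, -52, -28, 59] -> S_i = Random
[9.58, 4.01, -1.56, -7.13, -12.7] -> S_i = 9.58 + -5.57*i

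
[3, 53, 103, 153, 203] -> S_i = 3 + 50*i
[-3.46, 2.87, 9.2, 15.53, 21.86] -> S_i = -3.46 + 6.33*i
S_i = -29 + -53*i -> [-29, -82, -135, -188, -241]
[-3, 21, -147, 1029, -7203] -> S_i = -3*-7^i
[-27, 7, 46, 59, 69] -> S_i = Random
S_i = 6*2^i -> [6, 12, 24, 48, 96]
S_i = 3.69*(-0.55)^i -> [3.69, -2.03, 1.12, -0.61, 0.34]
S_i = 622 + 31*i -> [622, 653, 684, 715, 746]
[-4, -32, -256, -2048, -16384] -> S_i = -4*8^i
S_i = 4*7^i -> [4, 28, 196, 1372, 9604]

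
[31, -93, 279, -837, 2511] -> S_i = 31*-3^i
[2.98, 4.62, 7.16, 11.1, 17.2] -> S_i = 2.98*1.55^i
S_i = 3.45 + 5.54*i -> [3.45, 8.99, 14.53, 20.07, 25.61]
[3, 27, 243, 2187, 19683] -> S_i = 3*9^i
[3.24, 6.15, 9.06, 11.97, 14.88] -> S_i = 3.24 + 2.91*i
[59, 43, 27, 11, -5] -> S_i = 59 + -16*i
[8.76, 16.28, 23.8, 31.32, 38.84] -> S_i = 8.76 + 7.52*i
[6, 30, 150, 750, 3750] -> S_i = 6*5^i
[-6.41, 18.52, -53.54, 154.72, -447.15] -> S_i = -6.41*(-2.89)^i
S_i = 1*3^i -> [1, 3, 9, 27, 81]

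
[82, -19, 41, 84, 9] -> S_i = Random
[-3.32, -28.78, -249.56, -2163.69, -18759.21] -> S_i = -3.32*8.67^i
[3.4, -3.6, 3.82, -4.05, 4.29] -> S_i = 3.40*(-1.06)^i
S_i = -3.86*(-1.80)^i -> [-3.86, 6.95, -12.51, 22.51, -40.52]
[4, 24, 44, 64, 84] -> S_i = 4 + 20*i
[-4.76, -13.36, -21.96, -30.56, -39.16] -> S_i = -4.76 + -8.60*i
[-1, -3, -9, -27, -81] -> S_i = -1*3^i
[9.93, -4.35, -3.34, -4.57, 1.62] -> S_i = Random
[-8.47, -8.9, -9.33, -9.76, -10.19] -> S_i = -8.47 + -0.43*i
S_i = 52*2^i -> [52, 104, 208, 416, 832]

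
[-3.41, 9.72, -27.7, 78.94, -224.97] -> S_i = -3.41*(-2.85)^i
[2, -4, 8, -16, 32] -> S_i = 2*-2^i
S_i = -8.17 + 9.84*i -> [-8.17, 1.67, 11.51, 21.35, 31.19]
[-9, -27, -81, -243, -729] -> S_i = -9*3^i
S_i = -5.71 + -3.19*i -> [-5.71, -8.9, -12.09, -15.28, -18.47]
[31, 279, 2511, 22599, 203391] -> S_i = 31*9^i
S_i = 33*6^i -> [33, 198, 1188, 7128, 42768]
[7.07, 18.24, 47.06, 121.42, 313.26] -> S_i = 7.07*2.58^i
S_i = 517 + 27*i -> [517, 544, 571, 598, 625]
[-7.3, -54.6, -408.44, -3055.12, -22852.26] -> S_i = -7.30*7.48^i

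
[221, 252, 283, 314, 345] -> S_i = 221 + 31*i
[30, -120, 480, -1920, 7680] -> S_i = 30*-4^i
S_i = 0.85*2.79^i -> [0.85, 2.37, 6.62, 18.46, 51.5]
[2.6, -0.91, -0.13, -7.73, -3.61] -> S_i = Random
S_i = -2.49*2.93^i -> [-2.49, -7.3, -21.38, -62.63, -183.51]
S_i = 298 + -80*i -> [298, 218, 138, 58, -22]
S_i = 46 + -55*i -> [46, -9, -64, -119, -174]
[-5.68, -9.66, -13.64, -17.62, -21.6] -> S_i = -5.68 + -3.98*i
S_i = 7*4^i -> [7, 28, 112, 448, 1792]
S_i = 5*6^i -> [5, 30, 180, 1080, 6480]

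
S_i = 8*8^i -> [8, 64, 512, 4096, 32768]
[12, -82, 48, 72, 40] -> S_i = Random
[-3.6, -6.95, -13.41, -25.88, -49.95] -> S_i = -3.60*1.93^i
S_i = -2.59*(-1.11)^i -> [-2.59, 2.87, -3.19, 3.54, -3.93]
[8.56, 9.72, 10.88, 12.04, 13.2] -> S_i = 8.56 + 1.16*i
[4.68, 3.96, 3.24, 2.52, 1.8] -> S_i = 4.68 + -0.72*i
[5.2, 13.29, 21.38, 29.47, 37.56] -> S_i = 5.20 + 8.09*i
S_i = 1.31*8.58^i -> [1.31, 11.24, 96.44, 827.43, 7099.38]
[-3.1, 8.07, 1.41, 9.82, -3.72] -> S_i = Random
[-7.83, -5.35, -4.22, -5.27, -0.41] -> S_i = Random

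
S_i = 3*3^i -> [3, 9, 27, 81, 243]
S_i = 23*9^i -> [23, 207, 1863, 16767, 150903]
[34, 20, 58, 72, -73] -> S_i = Random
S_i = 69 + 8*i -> [69, 77, 85, 93, 101]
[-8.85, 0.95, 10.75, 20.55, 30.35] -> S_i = -8.85 + 9.80*i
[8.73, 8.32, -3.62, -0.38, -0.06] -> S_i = Random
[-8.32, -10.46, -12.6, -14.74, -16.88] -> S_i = -8.32 + -2.14*i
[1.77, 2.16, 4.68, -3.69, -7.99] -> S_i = Random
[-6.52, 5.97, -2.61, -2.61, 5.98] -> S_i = Random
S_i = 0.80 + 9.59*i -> [0.8, 10.39, 19.98, 29.57, 39.16]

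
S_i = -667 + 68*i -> [-667, -599, -531, -463, -395]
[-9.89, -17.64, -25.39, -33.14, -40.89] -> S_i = -9.89 + -7.75*i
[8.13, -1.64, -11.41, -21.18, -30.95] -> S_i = 8.13 + -9.77*i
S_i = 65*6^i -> [65, 390, 2340, 14040, 84240]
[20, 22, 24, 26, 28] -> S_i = 20 + 2*i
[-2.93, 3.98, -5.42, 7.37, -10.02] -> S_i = -2.93*(-1.36)^i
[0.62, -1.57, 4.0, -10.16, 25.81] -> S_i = 0.62*(-2.54)^i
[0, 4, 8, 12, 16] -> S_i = 0 + 4*i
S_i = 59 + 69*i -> [59, 128, 197, 266, 335]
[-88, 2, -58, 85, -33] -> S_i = Random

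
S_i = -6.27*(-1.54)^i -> [-6.27, 9.66, -14.87, 22.9, -35.27]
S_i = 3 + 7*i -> [3, 10, 17, 24, 31]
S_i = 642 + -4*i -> [642, 638, 634, 630, 626]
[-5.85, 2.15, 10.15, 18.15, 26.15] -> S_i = -5.85 + 8.00*i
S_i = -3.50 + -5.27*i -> [-3.5, -8.77, -14.04, -19.31, -24.58]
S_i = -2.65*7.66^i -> [-2.65, -20.3, -155.49, -1191.06, -9123.49]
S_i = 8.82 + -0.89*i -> [8.82, 7.93, 7.04, 6.15, 5.26]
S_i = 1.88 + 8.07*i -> [1.88, 9.95, 18.02, 26.09, 34.16]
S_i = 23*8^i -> [23, 184, 1472, 11776, 94208]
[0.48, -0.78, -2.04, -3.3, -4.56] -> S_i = 0.48 + -1.26*i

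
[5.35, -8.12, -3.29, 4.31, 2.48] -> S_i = Random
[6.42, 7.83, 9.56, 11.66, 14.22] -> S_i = 6.42*1.22^i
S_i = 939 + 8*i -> [939, 947, 955, 963, 971]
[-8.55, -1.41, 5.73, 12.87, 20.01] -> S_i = -8.55 + 7.14*i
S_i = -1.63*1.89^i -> [-1.63, -3.08, -5.82, -11.0, -20.8]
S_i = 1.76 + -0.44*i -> [1.76, 1.32, 0.88, 0.44, 0.0]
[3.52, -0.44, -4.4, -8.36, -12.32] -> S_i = 3.52 + -3.96*i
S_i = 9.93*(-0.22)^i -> [9.93, -2.18, 0.48, -0.11, 0.02]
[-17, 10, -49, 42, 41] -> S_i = Random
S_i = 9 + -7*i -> [9, 2, -5, -12, -19]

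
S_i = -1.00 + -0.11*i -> [-1.0, -1.11, -1.22, -1.33, -1.44]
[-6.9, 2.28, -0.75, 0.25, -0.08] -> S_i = -6.90*(-0.33)^i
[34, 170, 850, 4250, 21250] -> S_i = 34*5^i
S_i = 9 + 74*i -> [9, 83, 157, 231, 305]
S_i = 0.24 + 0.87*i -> [0.24, 1.11, 1.98, 2.85, 3.72]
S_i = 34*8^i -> [34, 272, 2176, 17408, 139264]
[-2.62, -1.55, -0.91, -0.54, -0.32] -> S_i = -2.62*0.59^i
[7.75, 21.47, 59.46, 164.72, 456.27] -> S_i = 7.75*2.77^i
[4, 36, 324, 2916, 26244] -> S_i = 4*9^i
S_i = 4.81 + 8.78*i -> [4.81, 13.59, 22.37, 31.15, 39.93]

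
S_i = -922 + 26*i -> [-922, -896, -870, -844, -818]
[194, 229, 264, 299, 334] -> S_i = 194 + 35*i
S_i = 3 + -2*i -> [3, 1, -1, -3, -5]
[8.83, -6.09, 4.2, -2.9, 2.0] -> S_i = 8.83*(-0.69)^i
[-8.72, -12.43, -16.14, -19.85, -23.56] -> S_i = -8.72 + -3.71*i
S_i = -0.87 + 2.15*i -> [-0.87, 1.28, 3.43, 5.58, 7.73]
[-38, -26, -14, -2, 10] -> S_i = -38 + 12*i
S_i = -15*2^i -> [-15, -30, -60, -120, -240]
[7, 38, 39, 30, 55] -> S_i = Random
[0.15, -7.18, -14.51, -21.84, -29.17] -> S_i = 0.15 + -7.33*i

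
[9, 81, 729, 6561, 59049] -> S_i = 9*9^i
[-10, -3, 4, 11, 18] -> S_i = -10 + 7*i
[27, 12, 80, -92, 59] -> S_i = Random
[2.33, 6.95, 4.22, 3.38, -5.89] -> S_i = Random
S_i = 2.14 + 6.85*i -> [2.14, 8.99, 15.84, 22.69, 29.54]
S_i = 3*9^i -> [3, 27, 243, 2187, 19683]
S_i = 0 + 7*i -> [0, 7, 14, 21, 28]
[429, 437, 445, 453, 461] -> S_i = 429 + 8*i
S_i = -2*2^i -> [-2, -4, -8, -16, -32]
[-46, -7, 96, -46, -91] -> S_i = Random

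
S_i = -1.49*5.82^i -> [-1.49, -8.67, -50.47, -293.73, -1709.54]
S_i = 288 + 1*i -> [288, 289, 290, 291, 292]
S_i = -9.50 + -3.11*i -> [-9.5, -12.61, -15.72, -18.83, -21.94]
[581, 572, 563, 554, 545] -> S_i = 581 + -9*i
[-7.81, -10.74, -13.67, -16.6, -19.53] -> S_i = -7.81 + -2.93*i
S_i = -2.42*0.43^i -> [-2.42, -1.04, -0.45, -0.19, -0.08]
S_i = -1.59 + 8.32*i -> [-1.59, 6.73, 15.05, 23.37, 31.69]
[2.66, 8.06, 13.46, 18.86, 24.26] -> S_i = 2.66 + 5.40*i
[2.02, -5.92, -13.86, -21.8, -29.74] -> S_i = 2.02 + -7.94*i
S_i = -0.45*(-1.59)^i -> [-0.45, 0.72, -1.14, 1.81, -2.88]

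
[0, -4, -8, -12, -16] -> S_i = 0 + -4*i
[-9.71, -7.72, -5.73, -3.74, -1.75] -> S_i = -9.71 + 1.99*i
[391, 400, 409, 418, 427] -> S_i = 391 + 9*i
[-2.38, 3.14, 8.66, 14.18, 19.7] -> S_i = -2.38 + 5.52*i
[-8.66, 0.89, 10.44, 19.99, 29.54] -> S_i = -8.66 + 9.55*i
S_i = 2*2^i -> [2, 4, 8, 16, 32]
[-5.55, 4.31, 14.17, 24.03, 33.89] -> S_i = -5.55 + 9.86*i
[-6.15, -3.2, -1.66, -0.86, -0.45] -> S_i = -6.15*0.52^i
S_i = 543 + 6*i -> [543, 549, 555, 561, 567]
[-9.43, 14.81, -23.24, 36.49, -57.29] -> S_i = -9.43*(-1.57)^i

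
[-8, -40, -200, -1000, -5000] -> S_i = -8*5^i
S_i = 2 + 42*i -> [2, 44, 86, 128, 170]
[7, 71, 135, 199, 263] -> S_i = 7 + 64*i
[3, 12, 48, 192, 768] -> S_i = 3*4^i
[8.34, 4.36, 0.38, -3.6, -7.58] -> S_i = 8.34 + -3.98*i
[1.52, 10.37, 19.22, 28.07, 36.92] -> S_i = 1.52 + 8.85*i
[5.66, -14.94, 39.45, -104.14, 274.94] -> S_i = 5.66*(-2.64)^i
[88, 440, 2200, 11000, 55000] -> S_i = 88*5^i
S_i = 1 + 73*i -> [1, 74, 147, 220, 293]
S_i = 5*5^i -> [5, 25, 125, 625, 3125]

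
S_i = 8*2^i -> [8, 16, 32, 64, 128]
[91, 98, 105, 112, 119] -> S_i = 91 + 7*i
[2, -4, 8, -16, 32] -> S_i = 2*-2^i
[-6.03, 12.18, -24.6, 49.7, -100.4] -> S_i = -6.03*(-2.02)^i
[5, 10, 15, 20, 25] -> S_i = 5 + 5*i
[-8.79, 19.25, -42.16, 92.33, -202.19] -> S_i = -8.79*(-2.19)^i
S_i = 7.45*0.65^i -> [7.45, 4.84, 3.15, 2.05, 1.33]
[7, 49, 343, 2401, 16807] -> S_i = 7*7^i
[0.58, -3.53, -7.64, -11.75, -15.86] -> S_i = 0.58 + -4.11*i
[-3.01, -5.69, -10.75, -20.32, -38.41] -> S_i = -3.01*1.89^i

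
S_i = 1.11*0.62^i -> [1.11, 0.69, 0.43, 0.26, 0.16]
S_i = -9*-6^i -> [-9, 54, -324, 1944, -11664]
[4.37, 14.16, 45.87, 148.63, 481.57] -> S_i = 4.37*3.24^i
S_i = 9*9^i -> [9, 81, 729, 6561, 59049]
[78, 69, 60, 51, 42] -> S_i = 78 + -9*i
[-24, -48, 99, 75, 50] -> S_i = Random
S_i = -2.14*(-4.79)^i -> [-2.14, 10.25, -49.1, 235.19, -1126.56]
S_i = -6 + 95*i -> [-6, 89, 184, 279, 374]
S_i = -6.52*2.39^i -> [-6.52, -15.58, -37.24, -89.01, -212.74]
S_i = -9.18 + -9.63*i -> [-9.18, -18.81, -28.44, -38.07, -47.7]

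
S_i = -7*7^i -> [-7, -49, -343, -2401, -16807]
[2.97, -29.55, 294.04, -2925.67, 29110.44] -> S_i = 2.97*(-9.95)^i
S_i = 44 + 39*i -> [44, 83, 122, 161, 200]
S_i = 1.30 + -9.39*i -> [1.3, -8.09, -17.48, -26.87, -36.26]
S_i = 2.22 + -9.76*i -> [2.22, -7.54, -17.3, -27.06, -36.82]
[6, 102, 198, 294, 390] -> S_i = 6 + 96*i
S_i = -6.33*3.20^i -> [-6.33, -20.26, -64.82, -207.42, -663.75]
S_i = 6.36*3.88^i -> [6.36, 24.68, 95.75, 371.49, 1441.4]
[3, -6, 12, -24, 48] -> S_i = 3*-2^i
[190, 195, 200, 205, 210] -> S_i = 190 + 5*i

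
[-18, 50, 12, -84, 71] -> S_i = Random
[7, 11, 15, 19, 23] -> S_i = 7 + 4*i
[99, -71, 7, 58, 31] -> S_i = Random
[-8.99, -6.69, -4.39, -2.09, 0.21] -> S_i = -8.99 + 2.30*i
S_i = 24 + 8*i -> [24, 32, 40, 48, 56]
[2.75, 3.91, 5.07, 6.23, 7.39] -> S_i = 2.75 + 1.16*i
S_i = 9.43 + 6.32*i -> [9.43, 15.75, 22.07, 28.39, 34.71]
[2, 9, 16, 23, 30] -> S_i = 2 + 7*i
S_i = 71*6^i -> [71, 426, 2556, 15336, 92016]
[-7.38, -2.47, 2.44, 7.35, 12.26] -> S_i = -7.38 + 4.91*i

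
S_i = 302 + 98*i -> [302, 400, 498, 596, 694]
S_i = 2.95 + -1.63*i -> [2.95, 1.32, -0.31, -1.94, -3.57]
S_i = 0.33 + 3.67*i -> [0.33, 4.0, 7.67, 11.34, 15.01]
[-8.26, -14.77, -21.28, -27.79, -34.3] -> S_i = -8.26 + -6.51*i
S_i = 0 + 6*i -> [0, 6, 12, 18, 24]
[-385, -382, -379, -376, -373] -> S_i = -385 + 3*i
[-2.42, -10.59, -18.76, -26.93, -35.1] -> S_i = -2.42 + -8.17*i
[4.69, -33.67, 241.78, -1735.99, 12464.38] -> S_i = 4.69*(-7.18)^i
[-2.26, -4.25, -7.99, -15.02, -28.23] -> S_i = -2.26*1.88^i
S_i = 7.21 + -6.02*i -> [7.21, 1.19, -4.83, -10.85, -16.87]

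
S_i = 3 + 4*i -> [3, 7, 11, 15, 19]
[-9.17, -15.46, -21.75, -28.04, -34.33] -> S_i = -9.17 + -6.29*i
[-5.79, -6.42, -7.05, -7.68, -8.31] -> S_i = -5.79 + -0.63*i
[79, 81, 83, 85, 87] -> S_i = 79 + 2*i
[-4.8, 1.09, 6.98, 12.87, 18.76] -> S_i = -4.80 + 5.89*i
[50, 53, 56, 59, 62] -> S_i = 50 + 3*i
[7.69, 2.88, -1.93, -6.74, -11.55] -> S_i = 7.69 + -4.81*i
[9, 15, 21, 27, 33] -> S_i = 9 + 6*i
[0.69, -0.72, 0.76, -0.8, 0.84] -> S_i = 0.69*(-1.05)^i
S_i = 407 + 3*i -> [407, 410, 413, 416, 419]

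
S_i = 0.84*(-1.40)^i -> [0.84, -1.18, 1.65, -2.3, 3.23]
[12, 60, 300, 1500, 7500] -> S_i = 12*5^i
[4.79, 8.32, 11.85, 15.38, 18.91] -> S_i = 4.79 + 3.53*i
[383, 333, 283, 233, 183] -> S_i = 383 + -50*i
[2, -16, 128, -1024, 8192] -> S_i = 2*-8^i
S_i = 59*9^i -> [59, 531, 4779, 43011, 387099]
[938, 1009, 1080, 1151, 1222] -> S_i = 938 + 71*i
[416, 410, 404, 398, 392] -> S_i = 416 + -6*i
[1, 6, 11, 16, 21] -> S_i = 1 + 5*i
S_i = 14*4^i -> [14, 56, 224, 896, 3584]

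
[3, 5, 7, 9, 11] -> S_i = 3 + 2*i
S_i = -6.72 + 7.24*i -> [-6.72, 0.52, 7.76, 15.0, 22.24]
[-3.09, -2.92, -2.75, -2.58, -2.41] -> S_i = -3.09 + 0.17*i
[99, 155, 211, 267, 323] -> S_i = 99 + 56*i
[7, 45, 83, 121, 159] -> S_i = 7 + 38*i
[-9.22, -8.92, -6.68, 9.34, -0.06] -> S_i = Random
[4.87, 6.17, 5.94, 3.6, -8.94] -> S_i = Random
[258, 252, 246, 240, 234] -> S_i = 258 + -6*i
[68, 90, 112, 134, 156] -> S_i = 68 + 22*i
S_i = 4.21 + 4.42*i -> [4.21, 8.63, 13.05, 17.47, 21.89]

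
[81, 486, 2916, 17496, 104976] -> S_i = 81*6^i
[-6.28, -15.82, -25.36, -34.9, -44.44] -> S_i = -6.28 + -9.54*i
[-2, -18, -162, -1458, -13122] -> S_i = -2*9^i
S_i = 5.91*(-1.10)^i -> [5.91, -6.5, 7.15, -7.87, 8.65]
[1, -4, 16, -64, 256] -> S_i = 1*-4^i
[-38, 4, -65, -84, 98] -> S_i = Random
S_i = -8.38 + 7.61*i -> [-8.38, -0.77, 6.84, 14.45, 22.06]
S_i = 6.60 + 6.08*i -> [6.6, 12.68, 18.76, 24.84, 30.92]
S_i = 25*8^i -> [25, 200, 1600, 12800, 102400]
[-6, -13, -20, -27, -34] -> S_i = -6 + -7*i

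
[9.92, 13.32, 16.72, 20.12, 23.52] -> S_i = 9.92 + 3.40*i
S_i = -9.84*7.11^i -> [-9.84, -69.96, -497.43, -3536.75, -25146.27]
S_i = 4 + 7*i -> [4, 11, 18, 25, 32]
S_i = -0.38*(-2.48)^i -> [-0.38, 0.94, -2.34, 5.8, -14.37]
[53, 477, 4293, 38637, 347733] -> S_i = 53*9^i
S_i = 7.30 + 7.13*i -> [7.3, 14.43, 21.56, 28.69, 35.82]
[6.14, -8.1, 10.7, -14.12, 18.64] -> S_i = 6.14*(-1.32)^i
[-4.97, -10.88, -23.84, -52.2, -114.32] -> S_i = -4.97*2.19^i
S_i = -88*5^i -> [-88, -440, -2200, -11000, -55000]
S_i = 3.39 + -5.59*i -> [3.39, -2.2, -7.79, -13.38, -18.97]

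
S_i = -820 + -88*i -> [-820, -908, -996, -1084, -1172]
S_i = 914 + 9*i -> [914, 923, 932, 941, 950]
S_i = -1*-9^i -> [-1, 9, -81, 729, -6561]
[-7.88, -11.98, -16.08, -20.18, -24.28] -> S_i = -7.88 + -4.10*i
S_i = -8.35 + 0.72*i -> [-8.35, -7.63, -6.91, -6.19, -5.47]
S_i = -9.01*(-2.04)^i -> [-9.01, 18.38, -37.5, 76.49, -156.04]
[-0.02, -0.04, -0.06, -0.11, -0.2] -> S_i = -0.02*1.77^i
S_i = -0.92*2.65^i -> [-0.92, -2.44, -6.46, -17.12, -45.37]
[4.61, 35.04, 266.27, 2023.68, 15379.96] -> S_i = 4.61*7.60^i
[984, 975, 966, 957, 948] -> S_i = 984 + -9*i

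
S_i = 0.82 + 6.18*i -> [0.82, 7.0, 13.18, 19.36, 25.54]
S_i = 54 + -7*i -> [54, 47, 40, 33, 26]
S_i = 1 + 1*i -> [1, 2, 3, 4, 5]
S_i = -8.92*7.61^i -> [-8.92, -67.88, -516.58, -3931.14, -29916.0]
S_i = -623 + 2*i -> [-623, -621, -619, -617, -615]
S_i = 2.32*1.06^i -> [2.32, 2.46, 2.61, 2.76, 2.93]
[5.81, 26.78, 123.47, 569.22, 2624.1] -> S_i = 5.81*4.61^i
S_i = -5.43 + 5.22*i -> [-5.43, -0.21, 5.01, 10.23, 15.45]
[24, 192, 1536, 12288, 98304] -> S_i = 24*8^i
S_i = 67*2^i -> [67, 134, 268, 536, 1072]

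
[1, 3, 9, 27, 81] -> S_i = 1*3^i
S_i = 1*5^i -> [1, 5, 25, 125, 625]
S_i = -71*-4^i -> [-71, 284, -1136, 4544, -18176]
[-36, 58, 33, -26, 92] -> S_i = Random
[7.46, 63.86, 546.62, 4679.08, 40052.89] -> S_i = 7.46*8.56^i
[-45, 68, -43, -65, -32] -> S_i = Random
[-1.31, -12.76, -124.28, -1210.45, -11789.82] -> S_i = -1.31*9.74^i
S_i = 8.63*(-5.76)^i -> [8.63, -49.71, 286.32, -1649.22, 9499.5]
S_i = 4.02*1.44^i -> [4.02, 5.79, 8.34, 12.0, 17.29]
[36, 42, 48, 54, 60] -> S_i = 36 + 6*i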